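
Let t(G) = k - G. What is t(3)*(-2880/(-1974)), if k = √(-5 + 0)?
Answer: -1440/329 + 480*I*√5/329 ≈ -4.3769 + 3.2623*I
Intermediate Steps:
k = I*√5 (k = √(-5) = I*√5 ≈ 2.2361*I)
t(G) = -G + I*√5 (t(G) = I*√5 - G = -G + I*√5)
t(3)*(-2880/(-1974)) = (-1*3 + I*√5)*(-2880/(-1974)) = (-3 + I*√5)*(-2880*(-1/1974)) = (-3 + I*√5)*(480/329) = -1440/329 + 480*I*√5/329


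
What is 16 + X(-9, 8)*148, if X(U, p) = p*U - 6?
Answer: -11528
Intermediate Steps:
X(U, p) = -6 + U*p (X(U, p) = U*p - 6 = -6 + U*p)
16 + X(-9, 8)*148 = 16 + (-6 - 9*8)*148 = 16 + (-6 - 72)*148 = 16 - 78*148 = 16 - 11544 = -11528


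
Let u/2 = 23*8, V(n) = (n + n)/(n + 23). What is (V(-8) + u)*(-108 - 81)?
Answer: -346752/5 ≈ -69350.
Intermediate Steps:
V(n) = 2*n/(23 + n) (V(n) = (2*n)/(23 + n) = 2*n/(23 + n))
u = 368 (u = 2*(23*8) = 2*184 = 368)
(V(-8) + u)*(-108 - 81) = (2*(-8)/(23 - 8) + 368)*(-108 - 81) = (2*(-8)/15 + 368)*(-189) = (2*(-8)*(1/15) + 368)*(-189) = (-16/15 + 368)*(-189) = (5504/15)*(-189) = -346752/5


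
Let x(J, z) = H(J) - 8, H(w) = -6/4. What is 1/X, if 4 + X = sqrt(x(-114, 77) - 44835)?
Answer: -8/89721 - I*sqrt(179378)/89721 ≈ -8.9165e-5 - 0.0047205*I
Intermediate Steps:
H(w) = -3/2 (H(w) = -6*1/4 = -3/2)
x(J, z) = -19/2 (x(J, z) = -3/2 - 8 = -19/2)
X = -4 + I*sqrt(179378)/2 (X = -4 + sqrt(-19/2 - 44835) = -4 + sqrt(-89689/2) = -4 + I*sqrt(179378)/2 ≈ -4.0 + 211.77*I)
1/X = 1/(-4 + I*sqrt(179378)/2)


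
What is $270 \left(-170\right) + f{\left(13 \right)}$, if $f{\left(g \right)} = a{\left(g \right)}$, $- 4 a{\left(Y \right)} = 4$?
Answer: $-45901$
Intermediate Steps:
$a{\left(Y \right)} = -1$ ($a{\left(Y \right)} = \left(- \frac{1}{4}\right) 4 = -1$)
$f{\left(g \right)} = -1$
$270 \left(-170\right) + f{\left(13 \right)} = 270 \left(-170\right) - 1 = -45900 - 1 = -45901$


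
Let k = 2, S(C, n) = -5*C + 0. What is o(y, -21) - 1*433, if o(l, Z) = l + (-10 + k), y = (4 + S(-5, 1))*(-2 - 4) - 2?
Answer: -617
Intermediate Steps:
S(C, n) = -5*C
y = -176 (y = (4 - 5*(-5))*(-2 - 4) - 2 = (4 + 25)*(-6) - 2 = 29*(-6) - 2 = -174 - 2 = -176)
o(l, Z) = -8 + l (o(l, Z) = l + (-10 + 2) = l - 8 = -8 + l)
o(y, -21) - 1*433 = (-8 - 176) - 1*433 = -184 - 433 = -617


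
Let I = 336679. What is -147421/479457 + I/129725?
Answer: 142298914078/62197559325 ≈ 2.2879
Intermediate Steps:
-147421/479457 + I/129725 = -147421/479457 + 336679/129725 = 142298914078/62197559325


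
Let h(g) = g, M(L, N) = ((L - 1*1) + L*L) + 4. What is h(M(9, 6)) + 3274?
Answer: 3367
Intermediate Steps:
M(L, N) = 3 + L + L² (M(L, N) = ((L - 1) + L²) + 4 = ((-1 + L) + L²) + 4 = (-1 + L + L²) + 4 = 3 + L + L²)
h(M(9, 6)) + 3274 = (3 + 9 + 9²) + 3274 = (3 + 9 + 81) + 3274 = 93 + 3274 = 3367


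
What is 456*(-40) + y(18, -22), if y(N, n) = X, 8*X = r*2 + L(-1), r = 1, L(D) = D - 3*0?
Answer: -145919/8 ≈ -18240.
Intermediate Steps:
L(D) = D (L(D) = D + 0 = D)
X = 1/8 (X = (1*2 - 1)/8 = (2 - 1)/8 = (1/8)*1 = 1/8 ≈ 0.12500)
y(N, n) = 1/8
456*(-40) + y(18, -22) = 456*(-40) + 1/8 = -18240 + 1/8 = -145919/8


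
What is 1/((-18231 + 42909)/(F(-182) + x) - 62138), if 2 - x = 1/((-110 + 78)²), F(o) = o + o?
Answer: -123563/7686381118 ≈ -1.6076e-5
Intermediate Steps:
F(o) = 2*o
x = 2047/1024 (x = 2 - 1/((-110 + 78)²) = 2 - 1/((-32)²) = 2 - 1/1024 = 2047/1024 ≈ 1.9990)
1/((-18231 + 42909)/(F(-182) + x) - 62138) = 1/((-18231 + 42909)/(2*(-182) + 2047/1024) - 62138) = 1/(24678/(-364 + 2047/1024) - 62138) = 1/(24678/(-370689/1024) - 62138) = 1/(24678*(-1024/370689) - 62138) = 1/(-8423424/123563 - 62138) = 1/(-7686381118/123563) = -123563/7686381118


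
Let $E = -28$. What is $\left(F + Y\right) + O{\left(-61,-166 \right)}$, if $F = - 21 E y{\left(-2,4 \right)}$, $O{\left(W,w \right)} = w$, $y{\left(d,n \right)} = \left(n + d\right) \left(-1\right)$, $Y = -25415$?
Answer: $-26757$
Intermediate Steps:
$y{\left(d,n \right)} = - d - n$ ($y{\left(d,n \right)} = \left(d + n\right) \left(-1\right) = - d - n$)
$F = -1176$ ($F = \left(-21\right) \left(-28\right) \left(\left(-1\right) \left(-2\right) - 4\right) = 588 \left(2 - 4\right) = 588 \left(-2\right) = -1176$)
$\left(F + Y\right) + O{\left(-61,-166 \right)} = \left(-1176 - 25415\right) - 166 = -26591 - 166 = -26757$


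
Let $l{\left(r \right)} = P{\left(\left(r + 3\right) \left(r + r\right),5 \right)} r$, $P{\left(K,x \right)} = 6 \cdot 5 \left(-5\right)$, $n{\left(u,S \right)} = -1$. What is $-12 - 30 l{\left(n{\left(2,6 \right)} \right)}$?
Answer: $-4512$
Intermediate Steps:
$P{\left(K,x \right)} = -150$ ($P{\left(K,x \right)} = 30 \left(-5\right) = -150$)
$l{\left(r \right)} = - 150 r$
$-12 - 30 l{\left(n{\left(2,6 \right)} \right)} = -12 - 30 \left(\left(-150\right) \left(-1\right)\right) = -12 - 4500 = -4512$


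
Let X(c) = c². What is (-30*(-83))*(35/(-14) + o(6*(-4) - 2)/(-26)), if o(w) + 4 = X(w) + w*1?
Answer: -885195/13 ≈ -68092.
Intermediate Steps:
o(w) = -4 + w + w² (o(w) = -4 + (w² + w*1) = -4 + (w² + w) = -4 + (w + w²) = -4 + w + w²)
(-30*(-83))*(35/(-14) + o(6*(-4) - 2)/(-26)) = (-30*(-83))*(35/(-14) + (-4 + (6*(-4) - 2) + (6*(-4) - 2)²)/(-26)) = 2490*(35*(-1/14) + (-4 + (-24 - 2) + (-24 - 2)²)*(-1/26)) = 2490*(-5/2 + (-4 - 26 + (-26)²)*(-1/26)) = 2490*(-5/2 + (-4 - 26 + 676)*(-1/26)) = 2490*(-5/2 + 646*(-1/26)) = 2490*(-5/2 - 323/13) = 2490*(-711/26) = -885195/13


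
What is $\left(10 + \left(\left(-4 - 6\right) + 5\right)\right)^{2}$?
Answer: $25$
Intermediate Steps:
$\left(10 + \left(\left(-4 - 6\right) + 5\right)\right)^{2} = \left(10 + \left(-10 + 5\right)\right)^{2} = \left(10 - 5\right)^{2} = 5^{2} = 25$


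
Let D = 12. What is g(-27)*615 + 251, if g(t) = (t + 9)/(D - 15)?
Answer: 3941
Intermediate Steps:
g(t) = -3 - t/3 (g(t) = (t + 9)/(12 - 15) = (9 + t)/(-3) = (9 + t)*(-⅓) = -3 - t/3)
g(-27)*615 + 251 = (-3 - ⅓*(-27))*615 + 251 = (-3 + 9)*615 + 251 = 6*615 + 251 = 3690 + 251 = 3941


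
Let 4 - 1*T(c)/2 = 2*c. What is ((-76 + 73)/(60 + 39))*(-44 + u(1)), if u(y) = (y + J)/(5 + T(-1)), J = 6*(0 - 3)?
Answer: 15/11 ≈ 1.3636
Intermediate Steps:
J = -18 (J = 6*(-3) = -18)
T(c) = 8 - 4*c
u(y) = -18/17 + y/17 (u(y) = (y - 18)/(5 + (8 - 4*(-1))) = (-18 + y)/(5 + (8 + 4)) = (-18 + y)/(5 + 12) = (-18 + y)/17 = (-18 + y)*(1/17) = -18/17 + y/17)
((-76 + 73)/(60 + 39))*(-44 + u(1)) = ((-76 + 73)/(60 + 39))*(-44 + (-18/17 + (1/17)*1)) = (-3/99)*(-44 + (-18/17 + 1/17)) = (-3*1/99)*(-44 - 1) = -1/33*(-45) = 15/11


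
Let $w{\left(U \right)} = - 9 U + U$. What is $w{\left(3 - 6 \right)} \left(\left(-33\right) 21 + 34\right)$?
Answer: $-15816$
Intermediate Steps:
$w{\left(U \right)} = - 8 U$
$w{\left(3 - 6 \right)} \left(\left(-33\right) 21 + 34\right) = - 8 \left(3 - 6\right) \left(\left(-33\right) 21 + 34\right) = \left(-8\right) \left(-3\right) \left(-693 + 34\right) = 24 \left(-659\right) = -15816$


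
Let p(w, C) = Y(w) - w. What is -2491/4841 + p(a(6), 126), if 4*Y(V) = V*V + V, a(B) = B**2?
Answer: 30538/103 ≈ 296.49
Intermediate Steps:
Y(V) = V/4 + V**2/4 (Y(V) = (V*V + V)/4 = (V**2 + V)/4 = (V + V**2)/4 = V/4 + V**2/4)
p(w, C) = -w + w*(1 + w)/4 (p(w, C) = w*(1 + w)/4 - w = -w + w*(1 + w)/4)
-2491/4841 + p(a(6), 126) = -2491/4841 + (1/4)*6**2*(-3 + 6**2) = -2491*1/4841 + (1/4)*36*(-3 + 36) = -53/103 + (1/4)*36*33 = -53/103 + 297 = 30538/103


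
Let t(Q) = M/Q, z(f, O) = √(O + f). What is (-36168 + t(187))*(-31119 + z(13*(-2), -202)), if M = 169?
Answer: 19133225763/17 - 13526494*I*√57/187 ≈ 1.1255e+9 - 5.4611e+5*I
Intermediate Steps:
t(Q) = 169/Q
(-36168 + t(187))*(-31119 + z(13*(-2), -202)) = (-36168 + 169/187)*(-31119 + √(-202 + 13*(-2))) = (-36168 + 169*(1/187))*(-31119 + √(-202 - 26)) = (-36168 + 169/187)*(-31119 + √(-228)) = -6763247*(-31119 + 2*I*√57)/187 = 19133225763/17 - 13526494*I*√57/187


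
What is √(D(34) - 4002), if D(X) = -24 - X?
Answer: 2*I*√1015 ≈ 63.718*I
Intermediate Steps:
√(D(34) - 4002) = √((-24 - 1*34) - 4002) = √((-24 - 34) - 4002) = √(-58 - 4002) = √(-4060) = 2*I*√1015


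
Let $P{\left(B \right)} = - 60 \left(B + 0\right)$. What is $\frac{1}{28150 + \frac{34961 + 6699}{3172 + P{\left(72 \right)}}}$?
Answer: $\frac{287}{8068635} \approx 3.557 \cdot 10^{-5}$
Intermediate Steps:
$P{\left(B \right)} = - 60 B$
$\frac{1}{28150 + \frac{34961 + 6699}{3172 + P{\left(72 \right)}}} = \frac{1}{28150 + \frac{34961 + 6699}{3172 - 4320}} = \frac{1}{28150 + \frac{41660}{3172 - 4320}} = \frac{1}{28150 + \frac{41660}{-1148}} = \frac{1}{28150 + 41660 \left(- \frac{1}{1148}\right)} = \frac{1}{28150 - \frac{10415}{287}} = \frac{1}{\frac{8068635}{287}} = \frac{287}{8068635}$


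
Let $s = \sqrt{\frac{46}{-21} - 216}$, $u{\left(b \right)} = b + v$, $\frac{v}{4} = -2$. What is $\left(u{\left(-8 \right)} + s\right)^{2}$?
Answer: $\frac{\left(336 - i \sqrt{96222}\right)^{2}}{441} \approx 37.81 - 472.68 i$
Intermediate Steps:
$v = -8$ ($v = 4 \left(-2\right) = -8$)
$u{\left(b \right)} = -8 + b$ ($u{\left(b \right)} = b - 8 = -8 + b$)
$s = \frac{i \sqrt{96222}}{21}$ ($s = \sqrt{46 \left(- \frac{1}{21}\right) - 216} = \sqrt{- \frac{46}{21} - 216} = \sqrt{- \frac{4582}{21}} = \frac{i \sqrt{96222}}{21} \approx 14.771 i$)
$\left(u{\left(-8 \right)} + s\right)^{2} = \left(\left(-8 - 8\right) + \frac{i \sqrt{96222}}{21}\right)^{2} = \left(-16 + \frac{i \sqrt{96222}}{21}\right)^{2}$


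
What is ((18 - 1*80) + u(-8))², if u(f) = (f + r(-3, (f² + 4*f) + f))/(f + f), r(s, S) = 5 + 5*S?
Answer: 1229881/256 ≈ 4804.2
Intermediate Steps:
u(f) = (5 + 5*f² + 26*f)/(2*f) (u(f) = (f + (5 + 5*((f² + 4*f) + f)))/(f + f) = (f + (5 + 5*(f² + 5*f)))/((2*f)) = (f + (5 + (5*f² + 25*f)))*(1/(2*f)) = (f + (5 + 5*f² + 25*f))*(1/(2*f)) = (5 + 5*f² + 26*f)*(1/(2*f)) = (5 + 5*f² + 26*f)/(2*f))
((18 - 1*80) + u(-8))² = ((18 - 1*80) + (13 + (5/2)*(-8) + (5/2)/(-8)))² = ((18 - 80) + (13 - 20 + (5/2)*(-⅛)))² = (-62 + (13 - 20 - 5/16))² = (-62 - 117/16)² = (-1109/16)² = 1229881/256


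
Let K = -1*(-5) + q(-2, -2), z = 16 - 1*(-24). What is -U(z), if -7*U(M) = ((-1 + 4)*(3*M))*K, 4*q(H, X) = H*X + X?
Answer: 1980/7 ≈ 282.86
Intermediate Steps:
q(H, X) = X/4 + H*X/4 (q(H, X) = (H*X + X)/4 = (X + H*X)/4 = X/4 + H*X/4)
z = 40 (z = 16 + 24 = 40)
K = 11/2 (K = -1*(-5) + (¼)*(-2)*(1 - 2) = 5 + (¼)*(-2)*(-1) = 5 + ½ = 11/2 ≈ 5.5000)
U(M) = -99*M/14 (U(M) = -(-1 + 4)*(3*M)*11/(7*2) = -3*(3*M)*11/(7*2) = -9*M*11/(7*2) = -99*M/14)
-U(z) = -(-99)*40/14 = -1*(-1980/7) = 1980/7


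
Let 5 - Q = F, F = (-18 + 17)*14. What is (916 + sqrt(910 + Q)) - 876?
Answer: 40 + sqrt(929) ≈ 70.479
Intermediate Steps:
F = -14 (F = -1*14 = -14)
Q = 19 (Q = 5 - 1*(-14) = 5 + 14 = 19)
(916 + sqrt(910 + Q)) - 876 = (916 + sqrt(910 + 19)) - 876 = (916 + sqrt(929)) - 876 = 40 + sqrt(929)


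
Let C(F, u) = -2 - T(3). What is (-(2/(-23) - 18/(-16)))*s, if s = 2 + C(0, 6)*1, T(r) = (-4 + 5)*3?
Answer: 573/184 ≈ 3.1141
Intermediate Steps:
T(r) = 3 (T(r) = 1*3 = 3)
C(F, u) = -5 (C(F, u) = -2 - 1*3 = -2 - 3 = -5)
s = -3 (s = 2 - 5*1 = 2 - 5 = -3)
(-(2/(-23) - 18/(-16)))*s = -(2/(-23) - 18/(-16))*(-3) = -(2*(-1/23) - 18*(-1/16))*(-3) = -(-2/23 + 9/8)*(-3) = -1*191/184*(-3) = -191/184*(-3) = 573/184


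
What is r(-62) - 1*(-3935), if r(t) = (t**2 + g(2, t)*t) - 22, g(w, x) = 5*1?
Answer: 7447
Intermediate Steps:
g(w, x) = 5
r(t) = -22 + t**2 + 5*t (r(t) = (t**2 + 5*t) - 22 = -22 + t**2 + 5*t)
r(-62) - 1*(-3935) = (-22 + (-62)**2 + 5*(-62)) - 1*(-3935) = (-22 + 3844 - 310) + 3935 = 3512 + 3935 = 7447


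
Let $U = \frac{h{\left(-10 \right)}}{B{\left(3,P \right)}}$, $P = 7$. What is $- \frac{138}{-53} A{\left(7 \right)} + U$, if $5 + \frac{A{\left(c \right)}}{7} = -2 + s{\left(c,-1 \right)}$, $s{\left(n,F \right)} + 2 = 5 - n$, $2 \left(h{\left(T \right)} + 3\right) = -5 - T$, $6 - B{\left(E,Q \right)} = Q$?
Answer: $- \frac{21199}{106} \approx -199.99$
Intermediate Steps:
$B{\left(E,Q \right)} = 6 - Q$
$h{\left(T \right)} = - \frac{11}{2} - \frac{T}{2}$ ($h{\left(T \right)} = -3 + \frac{-5 - T}{2} = -3 - \left(\frac{5}{2} + \frac{T}{2}\right) = - \frac{11}{2} - \frac{T}{2}$)
$s{\left(n,F \right)} = 3 - n$ ($s{\left(n,F \right)} = -2 - \left(-5 + n\right) = 3 - n$)
$U = \frac{1}{2}$ ($U = \frac{- \frac{11}{2} - -5}{6 - 7} = \frac{- \frac{11}{2} + 5}{6 - 7} = - \frac{1}{2 \left(-1\right)} = \left(- \frac{1}{2}\right) \left(-1\right) = \frac{1}{2} \approx 0.5$)
$A{\left(c \right)} = -28 - 7 c$ ($A{\left(c \right)} = -35 + 7 \left(-2 - \left(-3 + c\right)\right) = -35 + 7 \left(1 - c\right) = -35 - \left(-7 + 7 c\right) = -28 - 7 c$)
$- \frac{138}{-53} A{\left(7 \right)} + U = - \frac{138}{-53} \left(-28 - 49\right) + \frac{1}{2} = \left(-138\right) \left(- \frac{1}{53}\right) \left(-28 - 49\right) + \frac{1}{2} = \frac{138}{53} \left(-77\right) + \frac{1}{2} = - \frac{10626}{53} + \frac{1}{2} = - \frac{21199}{106}$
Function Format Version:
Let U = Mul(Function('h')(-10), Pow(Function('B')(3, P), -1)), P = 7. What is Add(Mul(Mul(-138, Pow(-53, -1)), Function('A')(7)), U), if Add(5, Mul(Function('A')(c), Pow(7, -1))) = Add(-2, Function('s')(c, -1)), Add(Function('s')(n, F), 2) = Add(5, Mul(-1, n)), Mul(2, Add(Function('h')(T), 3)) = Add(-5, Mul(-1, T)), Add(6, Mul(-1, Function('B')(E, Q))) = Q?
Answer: Rational(-21199, 106) ≈ -199.99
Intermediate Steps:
Function('B')(E, Q) = Add(6, Mul(-1, Q))
Function('h')(T) = Add(Rational(-11, 2), Mul(Rational(-1, 2), T)) (Function('h')(T) = Add(-3, Mul(Rational(1, 2), Add(-5, Mul(-1, T)))) = Add(-3, Add(Rational(-5, 2), Mul(Rational(-1, 2), T))) = Add(Rational(-11, 2), Mul(Rational(-1, 2), T)))
Function('s')(n, F) = Add(3, Mul(-1, n)) (Function('s')(n, F) = Add(-2, Add(5, Mul(-1, n))) = Add(3, Mul(-1, n)))
U = Rational(1, 2) (U = Mul(Add(Rational(-11, 2), Mul(Rational(-1, 2), -10)), Pow(Add(6, Mul(-1, 7)), -1)) = Mul(Add(Rational(-11, 2), 5), Pow(Add(6, -7), -1)) = Mul(Rational(-1, 2), Pow(-1, -1)) = Mul(Rational(-1, 2), -1) = Rational(1, 2) ≈ 0.50000)
Function('A')(c) = Add(-28, Mul(-7, c)) (Function('A')(c) = Add(-35, Mul(7, Add(-2, Add(3, Mul(-1, c))))) = Add(-35, Mul(7, Add(1, Mul(-1, c)))) = Add(-35, Add(7, Mul(-7, c))) = Add(-28, Mul(-7, c)))
Add(Mul(Mul(-138, Pow(-53, -1)), Function('A')(7)), U) = Add(Mul(Mul(-138, Pow(-53, -1)), Add(-28, Mul(-7, 7))), Rational(1, 2)) = Add(Mul(Mul(-138, Rational(-1, 53)), Add(-28, -49)), Rational(1, 2)) = Add(Mul(Rational(138, 53), -77), Rational(1, 2)) = Add(Rational(-10626, 53), Rational(1, 2)) = Rational(-21199, 106)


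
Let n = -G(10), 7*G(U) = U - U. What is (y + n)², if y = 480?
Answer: 230400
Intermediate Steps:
G(U) = 0 (G(U) = (U - U)/7 = (⅐)*0 = 0)
n = 0 (n = -1*0 = 0)
(y + n)² = (480 + 0)² = 480² = 230400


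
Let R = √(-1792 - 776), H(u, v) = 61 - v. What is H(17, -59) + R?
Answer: 120 + 2*I*√642 ≈ 120.0 + 50.675*I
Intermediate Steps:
R = 2*I*√642 (R = √(-2568) = 2*I*√642 ≈ 50.675*I)
H(17, -59) + R = (61 - 1*(-59)) + 2*I*√642 = (61 + 59) + 2*I*√642 = 120 + 2*I*√642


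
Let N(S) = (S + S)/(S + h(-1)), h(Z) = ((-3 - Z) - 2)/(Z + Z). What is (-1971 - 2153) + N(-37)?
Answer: -144266/35 ≈ -4121.9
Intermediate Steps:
h(Z) = (-5 - Z)/(2*Z) (h(Z) = (-5 - Z)/((2*Z)) = (-5 - Z)*(1/(2*Z)) = (-5 - Z)/(2*Z))
N(S) = 2*S/(2 + S) (N(S) = (S + S)/(S + (½)*(-5 - 1*(-1))/(-1)) = (2*S)/(S + (½)*(-1)*(-5 + 1)) = (2*S)/(S + (½)*(-1)*(-4)) = (2*S)/(S + 2) = (2*S)/(2 + S) = 2*S/(2 + S))
(-1971 - 2153) + N(-37) = (-1971 - 2153) + 2*(-37)/(2 - 37) = -4124 + 2*(-37)/(-35) = -4124 + 2*(-37)*(-1/35) = -4124 + 74/35 = -144266/35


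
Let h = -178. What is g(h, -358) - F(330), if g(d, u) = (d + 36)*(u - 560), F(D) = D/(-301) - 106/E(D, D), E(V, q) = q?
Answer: 6474201143/49665 ≈ 1.3036e+5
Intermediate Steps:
F(D) = -106/D - D/301 (F(D) = D/(-301) - 106/D = D*(-1/301) - 106/D = -D/301 - 106/D = -106/D - D/301)
g(d, u) = (-560 + u)*(36 + d) (g(d, u) = (36 + d)*(-560 + u) = (-560 + u)*(36 + d))
g(h, -358) - F(330) = (-20160 - 560*(-178) + 36*(-358) - 178*(-358)) - (-106/330 - 1/301*330) = (-20160 + 99680 - 12888 + 63724) - (-106*1/330 - 330/301) = 130356 - (-53/165 - 330/301) = 130356 - 1*(-70403/49665) = 130356 + 70403/49665 = 6474201143/49665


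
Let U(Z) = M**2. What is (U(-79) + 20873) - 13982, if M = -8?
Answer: 6955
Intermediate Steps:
U(Z) = 64 (U(Z) = (-8)**2 = 64)
(U(-79) + 20873) - 13982 = (64 + 20873) - 13982 = 20937 - 13982 = 6955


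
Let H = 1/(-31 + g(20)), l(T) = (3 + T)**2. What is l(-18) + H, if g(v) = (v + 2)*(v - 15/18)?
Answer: 263703/1172 ≈ 225.00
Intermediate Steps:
g(v) = (2 + v)*(-5/6 + v) (g(v) = (2 + v)*(v - 15*1/18) = (2 + v)*(v - 5/6) = (2 + v)*(-5/6 + v))
H = 3/1172 (H = 1/(-31 + (-5/3 + 20**2 + (7/6)*20)) = 1/(-31 + (-5/3 + 400 + 70/3)) = 1/(-31 + 1265/3) = 1/(1172/3) = 3/1172 ≈ 0.0025597)
l(-18) + H = (3 - 18)**2 + 3/1172 = (-15)**2 + 3/1172 = 225 + 3/1172 = 263703/1172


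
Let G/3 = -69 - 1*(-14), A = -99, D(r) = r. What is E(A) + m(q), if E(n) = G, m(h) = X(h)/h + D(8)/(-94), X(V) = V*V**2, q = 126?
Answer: 738413/47 ≈ 15711.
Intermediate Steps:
X(V) = V**3
G = -165 (G = 3*(-69 - 1*(-14)) = 3*(-69 + 14) = 3*(-55) = -165)
m(h) = -4/47 + h**2 (m(h) = h**3/h + 8/(-94) = h**2 + 8*(-1/94) = h**2 - 4/47 = -4/47 + h**2)
E(n) = -165
E(A) + m(q) = -165 + (-4/47 + 126**2) = -165 + (-4/47 + 15876) = -165 + 746168/47 = 738413/47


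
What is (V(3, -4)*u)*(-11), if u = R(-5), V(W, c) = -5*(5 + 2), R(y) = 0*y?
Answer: 0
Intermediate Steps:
R(y) = 0
V(W, c) = -35 (V(W, c) = -5*7 = -35)
u = 0
(V(3, -4)*u)*(-11) = -35*0*(-11) = 0*(-11) = 0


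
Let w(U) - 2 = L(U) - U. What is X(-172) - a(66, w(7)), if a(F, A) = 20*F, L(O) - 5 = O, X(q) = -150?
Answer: -1470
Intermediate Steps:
L(O) = 5 + O
w(U) = 7 (w(U) = 2 + ((5 + U) - U) = 2 + 5 = 7)
X(-172) - a(66, w(7)) = -150 - 20*66 = -150 - 1*1320 = -150 - 1320 = -1470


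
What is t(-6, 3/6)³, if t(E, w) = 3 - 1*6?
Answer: -27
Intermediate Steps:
t(E, w) = -3 (t(E, w) = 3 - 6 = -3)
t(-6, 3/6)³ = (-3)³ = -27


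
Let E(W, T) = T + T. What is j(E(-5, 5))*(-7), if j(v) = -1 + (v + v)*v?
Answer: -1393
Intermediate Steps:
E(W, T) = 2*T
j(v) = -1 + 2*v**2 (j(v) = -1 + (2*v)*v = -1 + 2*v**2)
j(E(-5, 5))*(-7) = (-1 + 2*(2*5)**2)*(-7) = (-1 + 2*10**2)*(-7) = (-1 + 2*100)*(-7) = (-1 + 200)*(-7) = 199*(-7) = -1393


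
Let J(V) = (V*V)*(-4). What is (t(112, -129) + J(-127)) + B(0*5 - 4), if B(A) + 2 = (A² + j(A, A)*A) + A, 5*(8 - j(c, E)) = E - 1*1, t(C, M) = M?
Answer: -64671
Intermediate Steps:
j(c, E) = 41/5 - E/5 (j(c, E) = 8 - (E - 1*1)/5 = 8 - (E - 1)/5 = 8 - (-1 + E)/5 = 8 + (⅕ - E/5) = 41/5 - E/5)
B(A) = -2 + A + A² + A*(41/5 - A/5) (B(A) = -2 + ((A² + (41/5 - A/5)*A) + A) = -2 + ((A² + A*(41/5 - A/5)) + A) = -2 + (A + A² + A*(41/5 - A/5)) = -2 + A + A² + A*(41/5 - A/5))
J(V) = -4*V² (J(V) = V²*(-4) = -4*V²)
(t(112, -129) + J(-127)) + B(0*5 - 4) = (-129 - 4*(-127)²) + (-2 + 4*(0*5 - 4)²/5 + 46*(0*5 - 4)/5) = (-129 - 4*16129) + (-2 + 4*(0 - 4)²/5 + 46*(0 - 4)/5) = (-129 - 64516) + (-2 + (⅘)*(-4)² + (46/5)*(-4)) = -64645 + (-2 + (⅘)*16 - 184/5) = -64645 + (-2 + 64/5 - 184/5) = -64645 - 26 = -64671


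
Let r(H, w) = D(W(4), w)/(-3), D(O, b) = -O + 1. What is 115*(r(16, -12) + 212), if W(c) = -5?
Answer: 24150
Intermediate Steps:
D(O, b) = 1 - O
r(H, w) = -2 (r(H, w) = (1 - 1*(-5))/(-3) = (1 + 5)*(-⅓) = 6*(-⅓) = -2)
115*(r(16, -12) + 212) = 115*(-2 + 212) = 115*210 = 24150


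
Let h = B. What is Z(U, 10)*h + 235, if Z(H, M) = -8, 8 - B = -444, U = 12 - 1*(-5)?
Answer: -3381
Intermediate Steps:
U = 17 (U = 12 + 5 = 17)
B = 452 (B = 8 - 1*(-444) = 8 + 444 = 452)
h = 452
Z(U, 10)*h + 235 = -8*452 + 235 = -3616 + 235 = -3381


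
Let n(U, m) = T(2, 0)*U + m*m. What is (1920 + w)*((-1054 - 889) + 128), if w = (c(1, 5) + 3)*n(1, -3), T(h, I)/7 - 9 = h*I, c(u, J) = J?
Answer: -4530240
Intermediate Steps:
T(h, I) = 63 + 7*I*h (T(h, I) = 63 + 7*(h*I) = 63 + 7*(I*h) = 63 + 7*I*h)
n(U, m) = m**2 + 63*U (n(U, m) = (63 + 7*0*2)*U + m*m = (63 + 0)*U + m**2 = 63*U + m**2 = m**2 + 63*U)
w = 576 (w = (5 + 3)*((-3)**2 + 63*1) = 8*(9 + 63) = 8*72 = 576)
(1920 + w)*((-1054 - 889) + 128) = (1920 + 576)*((-1054 - 889) + 128) = 2496*(-1943 + 128) = 2496*(-1815) = -4530240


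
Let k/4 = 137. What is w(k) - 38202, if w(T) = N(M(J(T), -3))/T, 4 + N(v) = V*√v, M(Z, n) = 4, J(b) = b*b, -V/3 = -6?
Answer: -5233666/137 ≈ -38202.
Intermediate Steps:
V = 18 (V = -3*(-6) = 18)
J(b) = b²
N(v) = -4 + 18*√v
k = 548 (k = 4*137 = 548)
w(T) = 32/T (w(T) = (-4 + 18*√4)/T = (-4 + 18*2)/T = (-4 + 36)/T = 32/T)
w(k) - 38202 = 32/548 - 38202 = 32*(1/548) - 38202 = 8/137 - 38202 = -5233666/137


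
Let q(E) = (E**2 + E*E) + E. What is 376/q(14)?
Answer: 188/203 ≈ 0.92611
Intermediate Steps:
q(E) = E + 2*E**2 (q(E) = (E**2 + E**2) + E = 2*E**2 + E = E + 2*E**2)
376/q(14) = 376/((14*(1 + 2*14))) = 376/((14*(1 + 28))) = 376/((14*29)) = 376/406 = 376*(1/406) = 188/203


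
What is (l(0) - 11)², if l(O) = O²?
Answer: 121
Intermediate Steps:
(l(0) - 11)² = (0² - 11)² = (0 - 11)² = (-11)² = 121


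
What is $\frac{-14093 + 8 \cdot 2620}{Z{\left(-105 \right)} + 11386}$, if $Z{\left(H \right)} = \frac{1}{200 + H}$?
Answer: $\frac{217455}{360557} \approx 0.60311$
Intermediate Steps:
$\frac{-14093 + 8 \cdot 2620}{Z{\left(-105 \right)} + 11386} = \frac{-14093 + 8 \cdot 2620}{\frac{1}{200 - 105} + 11386} = \frac{-14093 + 20960}{\frac{1}{95} + 11386} = \frac{6867}{\frac{1}{95} + 11386} = \frac{6867}{\frac{1081671}{95}} = 6867 \cdot \frac{95}{1081671} = \frac{217455}{360557}$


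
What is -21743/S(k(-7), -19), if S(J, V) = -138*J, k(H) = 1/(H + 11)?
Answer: 43486/69 ≈ 630.23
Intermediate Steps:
k(H) = 1/(11 + H)
-21743/S(k(-7), -19) = -21743/((-138/(11 - 7))) = -21743/((-138/4)) = -21743/((-138*¼)) = -21743/(-69/2) = -21743*(-2/69) = 43486/69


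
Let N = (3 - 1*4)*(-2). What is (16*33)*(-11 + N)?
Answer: -4752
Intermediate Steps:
N = 2 (N = (3 - 4)*(-2) = -1*(-2) = 2)
(16*33)*(-11 + N) = (16*33)*(-11 + 2) = 528*(-9) = -4752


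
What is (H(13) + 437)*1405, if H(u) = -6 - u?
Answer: 587290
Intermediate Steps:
(H(13) + 437)*1405 = ((-6 - 1*13) + 437)*1405 = ((-6 - 13) + 437)*1405 = (-19 + 437)*1405 = 418*1405 = 587290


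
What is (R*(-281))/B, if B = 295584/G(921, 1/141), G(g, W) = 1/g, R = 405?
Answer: -12645/30248096 ≈ -0.00041804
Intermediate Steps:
B = 272232864 (B = 295584/(1/921) = 295584*921 = 272232864)
(R*(-281))/B = (405*(-281))/272232864 = -113805*1/272232864 = -12645/30248096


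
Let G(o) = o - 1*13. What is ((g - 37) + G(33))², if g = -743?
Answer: 577600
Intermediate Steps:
G(o) = -13 + o (G(o) = o - 13 = -13 + o)
((g - 37) + G(33))² = ((-743 - 37) + (-13 + 33))² = (-780 + 20)² = (-760)² = 577600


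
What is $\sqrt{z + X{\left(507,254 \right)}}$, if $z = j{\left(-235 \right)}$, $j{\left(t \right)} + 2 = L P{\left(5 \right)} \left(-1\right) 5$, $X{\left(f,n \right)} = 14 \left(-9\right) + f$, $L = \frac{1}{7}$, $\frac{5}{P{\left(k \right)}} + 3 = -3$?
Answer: $\frac{\sqrt{669606}}{42} \approx 19.483$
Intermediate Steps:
$P{\left(k \right)} = - \frac{5}{6}$ ($P{\left(k \right)} = \frac{5}{-3 - 3} = \frac{5}{-6} = 5 \left(- \frac{1}{6}\right) = - \frac{5}{6}$)
$L = \frac{1}{7} \approx 0.14286$
$X{\left(f,n \right)} = -126 + f$
$j{\left(t \right)} = - \frac{59}{42}$ ($j{\left(t \right)} = -2 + \frac{\left(- \frac{5}{6}\right) \left(-1\right) 5}{7} = -2 + \frac{\frac{5}{6} \cdot 5}{7} = -2 + \frac{1}{7} \cdot \frac{25}{6} = -2 + \frac{25}{42} = - \frac{59}{42}$)
$z = - \frac{59}{42} \approx -1.4048$
$\sqrt{z + X{\left(507,254 \right)}} = \sqrt{- \frac{59}{42} + \left(-126 + 507\right)} = \sqrt{- \frac{59}{42} + 381} = \sqrt{\frac{15943}{42}} = \frac{\sqrt{669606}}{42}$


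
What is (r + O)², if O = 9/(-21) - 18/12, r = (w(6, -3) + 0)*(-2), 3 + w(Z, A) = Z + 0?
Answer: 12321/196 ≈ 62.862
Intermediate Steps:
w(Z, A) = -3 + Z (w(Z, A) = -3 + (Z + 0) = -3 + Z)
r = -6 (r = ((-3 + 6) + 0)*(-2) = (3 + 0)*(-2) = 3*(-2) = -6)
O = -27/14 (O = 9*(-1/21) - 18*1/12 = -3/7 - 3/2 = -27/14 ≈ -1.9286)
(r + O)² = (-6 - 27/14)² = (-111/14)² = 12321/196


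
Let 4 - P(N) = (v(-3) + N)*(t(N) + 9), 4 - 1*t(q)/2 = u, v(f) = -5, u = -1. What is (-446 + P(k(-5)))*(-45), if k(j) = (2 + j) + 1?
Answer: 13905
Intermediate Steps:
k(j) = 3 + j
t(q) = 10 (t(q) = 8 - 2*(-1) = 8 + 2 = 10)
P(N) = 99 - 19*N (P(N) = 4 - (-5 + N)*(10 + 9) = 4 - (-5 + N)*19 = 4 - (-95 + 19*N) = 4 + (95 - 19*N) = 99 - 19*N)
(-446 + P(k(-5)))*(-45) = (-446 + (99 - 19*(3 - 5)))*(-45) = (-446 + (99 - 19*(-2)))*(-45) = (-446 + (99 + 38))*(-45) = (-446 + 137)*(-45) = -309*(-45) = 13905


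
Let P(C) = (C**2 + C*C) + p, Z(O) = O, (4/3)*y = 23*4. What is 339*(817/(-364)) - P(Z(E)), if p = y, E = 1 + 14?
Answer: -465879/364 ≈ -1279.9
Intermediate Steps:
E = 15
y = 69 (y = 3*(23*4)/4 = (3/4)*92 = 69)
p = 69
P(C) = 69 + 2*C**2 (P(C) = (C**2 + C*C) + 69 = (C**2 + C**2) + 69 = 2*C**2 + 69 = 69 + 2*C**2)
339*(817/(-364)) - P(Z(E)) = 339*(817/(-364)) - (69 + 2*15**2) = 339*(817*(-1/364)) - (69 + 2*225) = 339*(-817/364) - (69 + 450) = -276963/364 - 1*519 = -276963/364 - 519 = -465879/364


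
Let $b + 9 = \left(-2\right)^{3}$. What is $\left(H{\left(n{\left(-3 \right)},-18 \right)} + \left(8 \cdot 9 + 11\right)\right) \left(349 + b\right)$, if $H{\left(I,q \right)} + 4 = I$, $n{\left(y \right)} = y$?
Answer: $25232$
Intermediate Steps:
$H{\left(I,q \right)} = -4 + I$
$b = -17$ ($b = -9 + \left(-2\right)^{3} = -9 - 8 = -17$)
$\left(H{\left(n{\left(-3 \right)},-18 \right)} + \left(8 \cdot 9 + 11\right)\right) \left(349 + b\right) = \left(\left(-4 - 3\right) + \left(8 \cdot 9 + 11\right)\right) \left(349 - 17\right) = \left(-7 + \left(72 + 11\right)\right) 332 = \left(-7 + 83\right) 332 = 76 \cdot 332 = 25232$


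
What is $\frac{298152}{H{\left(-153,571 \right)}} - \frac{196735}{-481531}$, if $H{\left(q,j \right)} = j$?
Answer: $\frac{143681766397}{274954201} \approx 522.57$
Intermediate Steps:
$\frac{298152}{H{\left(-153,571 \right)}} - \frac{196735}{-481531} = \frac{298152}{571} - \frac{196735}{-481531} = 298152 \cdot \frac{1}{571} - - \frac{196735}{481531} = \frac{298152}{571} + \frac{196735}{481531} = \frac{143681766397}{274954201}$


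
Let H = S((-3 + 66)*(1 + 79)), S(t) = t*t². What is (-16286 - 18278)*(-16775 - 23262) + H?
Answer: 129407902868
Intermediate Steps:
S(t) = t³
H = 128024064000 (H = ((-3 + 66)*(1 + 79))³ = (63*80)³ = 5040³ = 128024064000)
(-16286 - 18278)*(-16775 - 23262) + H = (-16286 - 18278)*(-16775 - 23262) + 128024064000 = -34564*(-40037) + 128024064000 = 1383838868 + 128024064000 = 129407902868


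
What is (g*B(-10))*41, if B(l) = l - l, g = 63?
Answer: 0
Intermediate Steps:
B(l) = 0
(g*B(-10))*41 = (63*0)*41 = 0*41 = 0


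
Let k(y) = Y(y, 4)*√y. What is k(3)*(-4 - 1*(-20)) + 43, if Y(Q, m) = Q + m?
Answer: 43 + 112*√3 ≈ 236.99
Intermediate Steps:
k(y) = √y*(4 + y) (k(y) = (y + 4)*√y = (4 + y)*√y = √y*(4 + y))
k(3)*(-4 - 1*(-20)) + 43 = (√3*(4 + 3))*(-4 - 1*(-20)) + 43 = (√3*7)*(-4 + 20) + 43 = (7*√3)*16 + 43 = 112*√3 + 43 = 43 + 112*√3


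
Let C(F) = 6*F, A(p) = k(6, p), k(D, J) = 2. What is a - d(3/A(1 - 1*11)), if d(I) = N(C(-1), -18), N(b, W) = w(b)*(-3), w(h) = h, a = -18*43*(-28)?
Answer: 21654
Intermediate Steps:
a = 21672 (a = -774*(-28) = 21672)
A(p) = 2
N(b, W) = -3*b (N(b, W) = b*(-3) = -3*b)
d(I) = 18 (d(I) = -18*(-1) = -3*(-6) = 18)
a - d(3/A(1 - 1*11)) = 21672 - 1*18 = 21672 - 18 = 21654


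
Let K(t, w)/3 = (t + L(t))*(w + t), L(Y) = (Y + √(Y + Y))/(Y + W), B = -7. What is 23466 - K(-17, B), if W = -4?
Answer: 156102/7 - 24*I*√34/7 ≈ 22300.0 - 19.992*I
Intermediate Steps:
L(Y) = (Y + √2*√Y)/(-4 + Y) (L(Y) = (Y + √(Y + Y))/(Y - 4) = (Y + √(2*Y))/(-4 + Y) = (Y + √2*√Y)/(-4 + Y))
K(t, w) = 3*(t + w)*(t + (t + √2*√t)/(-4 + t)) (K(t, w) = 3*((t + (t + √2*√t)/(-4 + t))*(w + t)) = 3*((t + (t + √2*√t)/(-4 + t))*(t + w)) = 3*((t + w)*(t + (t + √2*√t)/(-4 + t))) = 3*(t + w)*(t + (t + √2*√t)/(-4 + t)))
23466 - K(-17, B) = 23466 - 3*(-17*(-17 + √2*√(-17)) - 7*(-17 + √2*√(-17)) - 17*(-4 - 17)*(-17 - 7))/(-4 - 17) = 23466 - 3*(-17*(-17 + √2*(I*√17)) - 7*(-17 + √2*(I*√17)) - 17*(-21)*(-24))/(-21) = 23466 - 3*(-1)*(-17*(-17 + I*√34) - 7*(-17 + I*√34) - 8568)/21 = 23466 - 3*(-1)*((289 - 17*I*√34) + (119 - 7*I*√34) - 8568)/21 = 23466 - 3*(-1)*(-8160 - 24*I*√34)/21 = 23466 - (8160/7 + 24*I*√34/7) = 23466 + (-8160/7 - 24*I*√34/7) = 156102/7 - 24*I*√34/7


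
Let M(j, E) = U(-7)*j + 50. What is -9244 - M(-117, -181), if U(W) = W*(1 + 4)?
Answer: -13389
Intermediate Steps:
U(W) = 5*W (U(W) = W*5 = 5*W)
M(j, E) = 50 - 35*j (M(j, E) = (5*(-7))*j + 50 = -35*j + 50 = 50 - 35*j)
-9244 - M(-117, -181) = -9244 - (50 - 35*(-117)) = -9244 - (50 + 4095) = -9244 - 1*4145 = -9244 - 4145 = -13389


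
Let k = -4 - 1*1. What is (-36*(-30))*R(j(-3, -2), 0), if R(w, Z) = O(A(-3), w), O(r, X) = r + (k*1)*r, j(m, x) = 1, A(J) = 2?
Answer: -8640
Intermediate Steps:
k = -5 (k = -4 - 1 = -5)
O(r, X) = -4*r (O(r, X) = r + (-5*1)*r = r - 5*r = -4*r)
R(w, Z) = -8 (R(w, Z) = -4*2 = -8)
(-36*(-30))*R(j(-3, -2), 0) = -36*(-30)*(-8) = 1080*(-8) = -8640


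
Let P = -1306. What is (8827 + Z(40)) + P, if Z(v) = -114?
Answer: 7407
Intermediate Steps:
(8827 + Z(40)) + P = (8827 - 114) - 1306 = 8713 - 1306 = 7407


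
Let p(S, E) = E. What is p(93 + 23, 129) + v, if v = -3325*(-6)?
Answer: 20079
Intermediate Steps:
v = 19950
p(93 + 23, 129) + v = 129 + 19950 = 20079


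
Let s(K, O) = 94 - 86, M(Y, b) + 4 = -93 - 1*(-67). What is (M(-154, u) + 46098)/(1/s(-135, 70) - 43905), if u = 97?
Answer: -368544/351239 ≈ -1.0493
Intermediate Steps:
M(Y, b) = -30 (M(Y, b) = -4 + (-93 - 1*(-67)) = -4 + (-93 + 67) = -4 - 26 = -30)
s(K, O) = 8
(M(-154, u) + 46098)/(1/s(-135, 70) - 43905) = (-30 + 46098)/(1/8 - 43905) = 46068/(⅛ - 43905) = 46068/(-351239/8) = 46068*(-8/351239) = -368544/351239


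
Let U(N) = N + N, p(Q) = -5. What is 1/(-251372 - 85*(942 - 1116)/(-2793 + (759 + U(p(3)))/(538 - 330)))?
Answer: -116039/29169570772 ≈ -3.9781e-6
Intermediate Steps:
U(N) = 2*N
1/(-251372 - 85*(942 - 1116)/(-2793 + (759 + U(p(3)))/(538 - 330))) = 1/(-251372 - 85*(942 - 1116)/(-2793 + (759 + 2*(-5))/(538 - 330))) = 1/(-251372 - (-14790)/(-2793 + (759 - 10)/208)) = 1/(-251372 - (-14790)/(-2793 + 749*(1/208))) = 1/(-251372 - (-14790)/(-2793 + 749/208)) = 1/(-251372 - (-14790)/(-580195/208)) = 1/(-251372 - (-14790)*(-208)/580195) = 1/(-251372 - 85*36192/580195) = 1/(-251372 - 615264/116039) = 1/(-29169570772/116039) = -116039/29169570772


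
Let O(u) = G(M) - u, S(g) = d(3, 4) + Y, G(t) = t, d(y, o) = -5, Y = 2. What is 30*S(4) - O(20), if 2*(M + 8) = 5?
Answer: -129/2 ≈ -64.500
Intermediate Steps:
M = -11/2 (M = -8 + (½)*5 = -8 + 5/2 = -11/2 ≈ -5.5000)
S(g) = -3 (S(g) = -5 + 2 = -3)
O(u) = -11/2 - u
30*S(4) - O(20) = 30*(-3) - (-11/2 - 1*20) = -90 - (-11/2 - 20) = -90 - 1*(-51/2) = -90 + 51/2 = -129/2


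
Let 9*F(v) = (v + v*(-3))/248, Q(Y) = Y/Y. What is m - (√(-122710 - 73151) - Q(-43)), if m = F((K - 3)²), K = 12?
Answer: 115/124 - I*√195861 ≈ 0.92742 - 442.56*I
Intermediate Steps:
Q(Y) = 1
F(v) = -v/1116 (F(v) = ((v + v*(-3))/248)/9 = ((v - 3*v)*(1/248))/9 = (-2*v*(1/248))/9 = (-v/124)/9 = -v/1116)
m = -9/124 (m = -(12 - 3)²/1116 = -1/1116*9² = -1/1116*81 = -9/124 ≈ -0.072581)
m - (√(-122710 - 73151) - Q(-43)) = -9/124 - (√(-122710 - 73151) - 1*1) = -9/124 - (√(-195861) - 1) = -9/124 - (I*√195861 - 1) = -9/124 - (-1 + I*√195861) = -9/124 + (1 - I*√195861) = 115/124 - I*√195861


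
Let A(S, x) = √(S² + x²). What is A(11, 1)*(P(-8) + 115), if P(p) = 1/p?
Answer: 919*√122/8 ≈ 1268.8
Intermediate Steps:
A(11, 1)*(P(-8) + 115) = √(11² + 1²)*(1/(-8) + 115) = √(121 + 1)*(-⅛ + 115) = √122*(919/8) = 919*√122/8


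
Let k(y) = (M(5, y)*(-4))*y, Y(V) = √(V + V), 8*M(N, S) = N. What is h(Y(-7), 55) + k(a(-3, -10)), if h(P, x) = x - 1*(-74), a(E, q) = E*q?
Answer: 54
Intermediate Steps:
M(N, S) = N/8
Y(V) = √2*√V (Y(V) = √(2*V) = √2*√V)
h(P, x) = 74 + x (h(P, x) = x + 74 = 74 + x)
k(y) = -5*y/2 (k(y) = (((⅛)*5)*(-4))*y = ((5/8)*(-4))*y = -5*y/2)
h(Y(-7), 55) + k(a(-3, -10)) = (74 + 55) - (-15)*(-10)/2 = 129 - 5/2*30 = 129 - 75 = 54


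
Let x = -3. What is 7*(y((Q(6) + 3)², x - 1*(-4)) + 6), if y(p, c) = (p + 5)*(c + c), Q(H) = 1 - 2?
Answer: 168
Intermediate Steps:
Q(H) = -1
y(p, c) = 2*c*(5 + p) (y(p, c) = (5 + p)*(2*c) = 2*c*(5 + p))
7*(y((Q(6) + 3)², x - 1*(-4)) + 6) = 7*(2*(-3 - 1*(-4))*(5 + (-1 + 3)²) + 6) = 7*(2*(-3 + 4)*(5 + 2²) + 6) = 7*(2*1*(5 + 4) + 6) = 7*(2*1*9 + 6) = 7*(18 + 6) = 7*24 = 168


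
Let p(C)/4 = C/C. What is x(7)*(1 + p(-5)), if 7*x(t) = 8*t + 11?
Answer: 335/7 ≈ 47.857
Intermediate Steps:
p(C) = 4 (p(C) = 4*(C/C) = 4*1 = 4)
x(t) = 11/7 + 8*t/7 (x(t) = (8*t + 11)/7 = (11 + 8*t)/7 = 11/7 + 8*t/7)
x(7)*(1 + p(-5)) = (11/7 + (8/7)*7)*(1 + 4) = (11/7 + 8)*5 = (67/7)*5 = 335/7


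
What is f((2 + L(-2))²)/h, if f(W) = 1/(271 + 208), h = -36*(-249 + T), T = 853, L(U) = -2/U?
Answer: -1/10415376 ≈ -9.6012e-8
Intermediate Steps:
h = -21744 (h = -36*(-249 + 853) = -36*604 = -21744)
f(W) = 1/479
f((2 + L(-2))²)/h = (1/479)/(-21744) = (1/479)*(-1/21744) = -1/10415376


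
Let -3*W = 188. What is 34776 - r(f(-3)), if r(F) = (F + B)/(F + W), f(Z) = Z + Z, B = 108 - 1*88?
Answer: 3581949/103 ≈ 34776.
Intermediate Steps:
W = -188/3 (W = -1/3*188 = -188/3 ≈ -62.667)
B = 20 (B = 108 - 88 = 20)
f(Z) = 2*Z
r(F) = (20 + F)/(-188/3 + F) (r(F) = (F + 20)/(F - 188/3) = (20 + F)/(-188/3 + F))
34776 - r(f(-3)) = 34776 - 3*(20 + 2*(-3))/(-188 + 3*(2*(-3))) = 34776 - 3*(20 - 6)/(-188 + 3*(-6)) = 34776 - 3*14/(-188 - 18) = 34776 - 3*14/(-206) = 34776 - 3*(-1)*14/206 = 34776 - 1*(-21/103) = 34776 + 21/103 = 3581949/103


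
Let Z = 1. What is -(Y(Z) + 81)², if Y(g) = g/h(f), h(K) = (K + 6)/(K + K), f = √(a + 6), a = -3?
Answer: -790369/121 - 7112*√3/121 ≈ -6633.8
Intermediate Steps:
f = √3 (f = √(-3 + 6) = √3 ≈ 1.7320)
h(K) = (6 + K)/(2*K) (h(K) = (6 + K)/((2*K)) = (6 + K)*(1/(2*K)) = (6 + K)/(2*K))
Y(g) = 2*g*√3/(6 + √3) (Y(g) = g/(((6 + √3)/(2*(√3)))) = g/(((√3/3)*(6 + √3)/2)) = g/((√3*(6 + √3)/6)) = g*(2*√3/(6 + √3)) = 2*g*√3/(6 + √3))
-(Y(Z) + 81)² = -((-2/11*1 + (4/11)*1*√3) + 81)² = -((-2/11 + 4*√3/11) + 81)² = -(889/11 + 4*√3/11)²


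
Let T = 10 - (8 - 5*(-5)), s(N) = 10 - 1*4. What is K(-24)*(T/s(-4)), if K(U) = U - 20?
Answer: 506/3 ≈ 168.67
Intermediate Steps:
K(U) = -20 + U
s(N) = 6 (s(N) = 10 - 4 = 6)
T = -23 (T = 10 - (8 + 25) = 10 - 1*33 = 10 - 33 = -23)
K(-24)*(T/s(-4)) = (-20 - 24)*(-23/6) = -(-1012)/6 = -44*(-23/6) = 506/3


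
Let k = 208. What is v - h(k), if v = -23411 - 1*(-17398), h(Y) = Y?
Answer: -6221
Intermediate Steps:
v = -6013 (v = -23411 + 17398 = -6013)
v - h(k) = -6013 - 1*208 = -6013 - 208 = -6221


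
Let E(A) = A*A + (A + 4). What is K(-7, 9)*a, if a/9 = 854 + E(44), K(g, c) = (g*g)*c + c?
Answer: 11493900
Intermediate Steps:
K(g, c) = c + c*g**2 (K(g, c) = g**2*c + c = c*g**2 + c = c + c*g**2)
E(A) = 4 + A + A**2 (E(A) = A**2 + (4 + A) = 4 + A + A**2)
a = 25542 (a = 9*(854 + (4 + 44 + 44**2)) = 9*(854 + (4 + 44 + 1936)) = 9*(854 + 1984) = 9*2838 = 25542)
K(-7, 9)*a = (9*(1 + (-7)**2))*25542 = (9*(1 + 49))*25542 = (9*50)*25542 = 450*25542 = 11493900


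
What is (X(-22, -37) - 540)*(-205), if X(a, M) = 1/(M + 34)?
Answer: 332305/3 ≈ 1.1077e+5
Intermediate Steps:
X(a, M) = 1/(34 + M)
(X(-22, -37) - 540)*(-205) = (1/(34 - 37) - 540)*(-205) = (1/(-3) - 540)*(-205) = (-1/3 - 540)*(-205) = -1621/3*(-205) = 332305/3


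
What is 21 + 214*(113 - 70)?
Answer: 9223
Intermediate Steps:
21 + 214*(113 - 70) = 21 + 214*43 = 21 + 9202 = 9223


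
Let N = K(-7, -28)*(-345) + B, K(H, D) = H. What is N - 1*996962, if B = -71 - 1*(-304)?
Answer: -994314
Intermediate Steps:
B = 233 (B = -71 + 304 = 233)
N = 2648 (N = -7*(-345) + 233 = 2415 + 233 = 2648)
N - 1*996962 = 2648 - 1*996962 = 2648 - 996962 = -994314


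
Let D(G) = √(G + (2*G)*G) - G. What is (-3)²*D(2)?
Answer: -18 + 9*√10 ≈ 10.460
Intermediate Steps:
D(G) = √(G + 2*G²) - G
(-3)²*D(2) = (-3)²*(√(2*(1 + 2*2)) - 1*2) = 9*(√(2*(1 + 4)) - 2) = 9*(√(2*5) - 2) = 9*(√10 - 2) = 9*(-2 + √10) = -18 + 9*√10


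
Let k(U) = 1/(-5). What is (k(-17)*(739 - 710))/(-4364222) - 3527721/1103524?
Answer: -38489377994057/12040059295820 ≈ -3.1968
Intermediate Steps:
k(U) = -1/5
(k(-17)*(739 - 710))/(-4364222) - 3527721/1103524 = -(739 - 710)/5/(-4364222) - 3527721/1103524 = -1/5*29*(-1/4364222) - 3527721*1/1103524 = -29/5*(-1/4364222) - 3527721/1103524 = 29/21821110 - 3527721/1103524 = -38489377994057/12040059295820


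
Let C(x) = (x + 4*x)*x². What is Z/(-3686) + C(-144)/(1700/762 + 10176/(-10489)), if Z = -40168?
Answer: -54980854034994572/4643064371 ≈ -1.1842e+7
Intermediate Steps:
C(x) = 5*x³ (C(x) = (5*x)*x² = 5*x³)
Z/(-3686) + C(-144)/(1700/762 + 10176/(-10489)) = -40168/(-3686) + (5*(-144)³)/(1700/762 + 10176/(-10489)) = -40168*(-1/3686) + (5*(-2985984))/(1700*(1/762) + 10176*(-1/10489)) = 20084/1843 - 14929920/(850/381 - 10176/10489) = 20084/1843 - 14929920/5038594/3996309 = 20084/1843 - 14929920*3996309/5038594 = 20084/1843 - 29832286832640/2519297 = -54980854034994572/4643064371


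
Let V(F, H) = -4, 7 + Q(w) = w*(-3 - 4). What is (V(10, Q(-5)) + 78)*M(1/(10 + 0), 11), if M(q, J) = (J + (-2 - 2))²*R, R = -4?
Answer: -14504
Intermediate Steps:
Q(w) = -7 - 7*w (Q(w) = -7 + w*(-3 - 4) = -7 + w*(-7) = -7 - 7*w)
M(q, J) = -4*(-4 + J)² (M(q, J) = (J + (-2 - 2))²*(-4) = (J - 4)²*(-4) = (-4 + J)²*(-4) = -4*(-4 + J)²)
(V(10, Q(-5)) + 78)*M(1/(10 + 0), 11) = (-4 + 78)*(-4*(-4 + 11)²) = 74*(-4*7²) = 74*(-4*49) = 74*(-196) = -14504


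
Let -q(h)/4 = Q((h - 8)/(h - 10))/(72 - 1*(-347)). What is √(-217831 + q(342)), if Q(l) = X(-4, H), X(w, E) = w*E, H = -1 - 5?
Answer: I*√38242668415/419 ≈ 466.72*I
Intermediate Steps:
H = -6
X(w, E) = E*w
Q(l) = 24 (Q(l) = -6*(-4) = 24)
q(h) = -96/419 (q(h) = -96/(72 - 1*(-347)) = -96/(72 + 347) = -96/419)
√(-217831 + q(342)) = √(-217831 - 96/419) = √(-91271285/419) = I*√38242668415/419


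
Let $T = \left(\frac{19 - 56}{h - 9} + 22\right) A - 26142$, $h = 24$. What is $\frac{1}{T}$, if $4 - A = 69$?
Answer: $- \frac{3}{82235} \approx -3.6481 \cdot 10^{-5}$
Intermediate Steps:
$A = -65$ ($A = 4 - 69 = -65$)
$T = - \frac{82235}{3}$ ($T = \left(\frac{19 - 56}{24 - 9} + 22\right) \left(-65\right) - 26142 = \left(- \frac{37}{15} + 22\right) \left(-65\right) - 26142 = \frac{293}{15} \left(-65\right) - 26142 = - \frac{3809}{3} - 26142 = - \frac{82235}{3} \approx -27412.0$)
$\frac{1}{T} = \frac{1}{- \frac{82235}{3}} = - \frac{3}{82235}$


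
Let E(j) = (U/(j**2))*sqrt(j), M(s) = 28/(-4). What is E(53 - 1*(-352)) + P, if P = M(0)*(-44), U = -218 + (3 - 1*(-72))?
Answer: 308 - 143*sqrt(5)/18225 ≈ 307.98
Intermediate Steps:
M(s) = -7 (M(s) = 28*(-1/4) = -7)
U = -143 (U = -218 + (3 + 72) = -218 + 75 = -143)
P = 308 (P = -7*(-44) = 308)
E(j) = -143/j**(3/2) (E(j) = (-143/j**2)*sqrt(j) = -143/j**(3/2))
E(53 - 1*(-352)) + P = -143/(53 - 1*(-352))**(3/2) + 308 = -143/(53 + 352)**(3/2) + 308 = -143*sqrt(5)/18225 + 308 = 308 - 143*sqrt(5)/18225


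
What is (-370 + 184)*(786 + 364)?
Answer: -213900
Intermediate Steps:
(-370 + 184)*(786 + 364) = -186*1150 = -213900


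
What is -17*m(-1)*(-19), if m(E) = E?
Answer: -323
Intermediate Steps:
-17*m(-1)*(-19) = -17*(-1)*(-19) = 17*(-19) = -323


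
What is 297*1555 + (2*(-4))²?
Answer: 461899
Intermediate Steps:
297*1555 + (2*(-4))² = 461835 + (-8)² = 461835 + 64 = 461899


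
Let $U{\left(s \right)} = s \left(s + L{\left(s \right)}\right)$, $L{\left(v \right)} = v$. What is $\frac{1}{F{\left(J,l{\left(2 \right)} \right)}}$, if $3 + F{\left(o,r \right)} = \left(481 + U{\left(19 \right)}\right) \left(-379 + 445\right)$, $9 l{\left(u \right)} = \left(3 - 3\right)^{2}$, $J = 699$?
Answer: $\frac{1}{79395} \approx 1.2595 \cdot 10^{-5}$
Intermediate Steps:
$l{\left(u \right)} = 0$ ($l{\left(u \right)} = \frac{\left(3 - 3\right)^{2}}{9} = \frac{0^{2}}{9} = \frac{1}{9} \cdot 0 = 0$)
$U{\left(s \right)} = 2 s^{2}$ ($U{\left(s \right)} = s \left(s + s\right) = s 2 s = 2 s^{2}$)
$F{\left(o,r \right)} = 79395$ ($F{\left(o,r \right)} = -3 + \left(481 + 2 \cdot 19^{2}\right) \left(-379 + 445\right) = -3 + \left(481 + 2 \cdot 361\right) 66 = -3 + \left(481 + 722\right) 66 = -3 + 1203 \cdot 66 = -3 + 79398 = 79395$)
$\frac{1}{F{\left(J,l{\left(2 \right)} \right)}} = \frac{1}{79395}$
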